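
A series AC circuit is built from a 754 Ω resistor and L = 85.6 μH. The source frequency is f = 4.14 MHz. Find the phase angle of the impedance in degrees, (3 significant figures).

ω = 2πf = 2.601e+07 rad/s
X_L = ωL = 2230 Ω
Z = 754 + j2230 Ω
|Z| = √(754² + 2230²) = 2350 Ω
∠Z = arctan(2230/754) = 71.3°

71.3°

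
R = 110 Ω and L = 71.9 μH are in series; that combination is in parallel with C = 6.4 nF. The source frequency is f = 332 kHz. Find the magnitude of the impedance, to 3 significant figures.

105 Ω

ω = 2πf = 2.086e+06 rad/s
X_L = ωL = 150 Ω
X_C = 1/(ωC) = 74.9 Ω
Branch 1 (R+jX_L): Z₁ = 110 + j150 Ω, |Z₁| = 186 Ω
Branch 2 (−jX_C): Z₂ = −j74.9 Ω
Parallel: Z = Z₁Z₂/(Z₁+Z₂), |Z| = 105 Ω, ∠Z = -70.6°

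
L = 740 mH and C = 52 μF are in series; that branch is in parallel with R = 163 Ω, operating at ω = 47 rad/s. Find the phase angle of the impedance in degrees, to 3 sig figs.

-23.5°

X_L = ωL = 34.8 Ω
X_C = 1/(ωC) = 409 Ω
Branch 1: Z₁ = R = 163 Ω
Branch 2 (series LC): Z₂ = j(X_L − X_C) = −j374 Ω
Parallel: Z = Z₁Z₂/(Z₁+Z₂), |Z| = 149 Ω, ∠Z = -23.5°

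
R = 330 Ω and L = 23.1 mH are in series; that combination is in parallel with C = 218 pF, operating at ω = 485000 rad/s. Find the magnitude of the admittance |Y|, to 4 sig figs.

X_L = ωL = 11200 Ω
X_C = 1/(ωC) = 9458 Ω
Branch 1 (R+jX_L): Z₁ = 330.0 + j11200 Ω, |Z₁| = 11210 Ω
Branch 2 (−jX_C): Z₂ = −j9458 Ω
Parallel: Z = Z₁Z₂/(Z₁+Z₂), |Z| = 59680 Ω, ∠Z = -80.98°
|Y| = 1/|Z| = 16.76 μS

16.76 μS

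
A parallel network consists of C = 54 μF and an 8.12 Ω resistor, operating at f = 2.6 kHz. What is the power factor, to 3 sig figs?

ω = 2πf = 16340 rad/s
X_C = 1/(ωC) = 1.13 Ω
Parallel: admittances add. Y = 1/R + jωC
Y = (0.123 + j0.882) S
|Y| = 0.891 S → |Z| = 1/|Y| = 1.12 Ω, ∠Z = −∠Y = -82.1°
cos φ = cos(-82.1°) = 0.138

0.138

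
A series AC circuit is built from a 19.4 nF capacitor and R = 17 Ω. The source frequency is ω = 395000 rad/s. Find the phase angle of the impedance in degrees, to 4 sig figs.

-82.58°

X_C = 1/(ωC) = 130.5 Ω
Z = 17.00 − j130.5 Ω
|Z| = √(17.00² + 130.5²) = 131.6 Ω
∠Z = arctan(-130.5/17.00) = -82.58°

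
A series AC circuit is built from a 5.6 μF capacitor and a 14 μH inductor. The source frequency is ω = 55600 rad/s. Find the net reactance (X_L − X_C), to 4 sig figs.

X_L = ωL = 0.7784 Ω
X_C = 1/(ωC) = 3.212 Ω
X = 0.7784 − 3.212 = -2.433 Ω

-2.433 Ω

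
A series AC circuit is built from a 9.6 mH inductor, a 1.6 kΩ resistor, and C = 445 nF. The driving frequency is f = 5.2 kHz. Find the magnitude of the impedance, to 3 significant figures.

ω = 2πf = 32670 rad/s
X_L = ωL = 314 Ω
X_C = 1/(ωC) = 68.8 Ω
Net reactance X = X_L − X_C = 245 Ω
Z = 1600 + j245 Ω
|Z| = √(1600² + 245²) = 1620 Ω

1620 Ω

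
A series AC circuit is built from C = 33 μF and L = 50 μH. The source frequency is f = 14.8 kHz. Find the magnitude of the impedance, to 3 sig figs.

4.32 Ω

ω = 2πf = 92990 rad/s
X_L = ωL = 4.65 Ω
X_C = 1/(ωC) = 0.326 Ω
Net reactance X = X_L − X_C = 4.32 Ω
Z = j4.32 Ω
|Z| = √(0² + 4.32²) = 4.32 Ω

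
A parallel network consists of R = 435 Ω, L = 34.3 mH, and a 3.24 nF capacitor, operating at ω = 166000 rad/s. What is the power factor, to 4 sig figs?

X_L = ωL = 5694 Ω
X_C = 1/(ωC) = 1859 Ω
Parallel: admittances add. Y = 1/R + 1/(jωL) + jωC
Y = (0.002299 + j0.0003622) S
|Y| = 0.002327 S → |Z| = 1/|Y| = 429.7 Ω, ∠Z = −∠Y = -8.954°
cos φ = cos(-8.954°) = 0.9878

0.9878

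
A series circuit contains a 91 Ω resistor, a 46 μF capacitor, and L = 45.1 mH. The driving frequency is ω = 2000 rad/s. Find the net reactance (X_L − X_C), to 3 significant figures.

X_L = ωL = 90.2 Ω
X_C = 1/(ωC) = 10.9 Ω
X = 90.2 − 10.9 = 79.3 Ω

79.3 Ω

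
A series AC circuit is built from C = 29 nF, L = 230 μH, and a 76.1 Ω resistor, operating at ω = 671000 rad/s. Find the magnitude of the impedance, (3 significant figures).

X_L = ωL = 154 Ω
X_C = 1/(ωC) = 51.4 Ω
Net reactance X = X_L − X_C = 103 Ω
Z = 76.1 + j103 Ω
|Z| = √(76.1² + 103²) = 128 Ω

128 Ω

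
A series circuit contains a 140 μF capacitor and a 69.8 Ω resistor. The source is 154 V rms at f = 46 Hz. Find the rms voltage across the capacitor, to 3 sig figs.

ω = 2πf = 289.0 rad/s
X_C = 1/(ωC) = 24.7 Ω
Z = 69.8 − j24.7 Ω
|Z| = √(69.8² + 24.7²) = 74.0 Ω
I = V/|Z| = 2.08 A
V_C = I·|Z_C| = 2.08 × 24.7 = 51.4 V

51.4 V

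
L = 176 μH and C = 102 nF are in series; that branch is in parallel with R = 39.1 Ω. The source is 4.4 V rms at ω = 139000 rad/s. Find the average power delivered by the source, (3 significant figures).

495 mW

X_L = ωL = 24.5 Ω
X_C = 1/(ωC) = 70.5 Ω
Branch 1: Z₁ = R = 39.1 Ω
Branch 2 (series LC): Z₂ = j(X_L − X_C) = −j46.1 Ω
Parallel: Z = Z₁Z₂/(Z₁+Z₂), |Z| = 29.8 Ω, ∠Z = -40.3°
I = V/|Z| = 148 mA
P = VI cos φ = 4.4 × 0.148 × cos(-40.3°) = 495 mW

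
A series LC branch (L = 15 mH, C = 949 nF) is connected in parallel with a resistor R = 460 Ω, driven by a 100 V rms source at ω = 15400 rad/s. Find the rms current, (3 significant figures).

652 mA

X_L = ωL = 231 Ω
X_C = 1/(ωC) = 68.4 Ω
Branch 1: Z₁ = R = 460 Ω
Branch 2 (series LC): Z₂ = j(X_L − X_C) = j163 Ω
Parallel: Z = Z₁Z₂/(Z₁+Z₂), |Z| = 153 Ω, ∠Z = 70.5°
I = V/|Z| = 100/153 = 652 mA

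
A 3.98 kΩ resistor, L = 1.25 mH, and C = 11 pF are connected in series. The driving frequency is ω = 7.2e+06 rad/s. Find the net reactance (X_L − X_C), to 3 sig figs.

-3630 Ω

X_L = ωL = 9000 Ω
X_C = 1/(ωC) = 12600 Ω
X = 9000 − 12600 = -3630 Ω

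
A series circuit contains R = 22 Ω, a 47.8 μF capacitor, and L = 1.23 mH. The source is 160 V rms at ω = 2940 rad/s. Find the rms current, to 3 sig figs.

7.18 A

X_L = ωL = 3.62 Ω
X_C = 1/(ωC) = 7.12 Ω
Net reactance X = X_L − X_C = -3.50 Ω
Z = 22.0 − j3.50 Ω
|Z| = √(22.0² + 3.50²) = 22.3 Ω
I = V/|Z| = 160/22.3 = 7.18 A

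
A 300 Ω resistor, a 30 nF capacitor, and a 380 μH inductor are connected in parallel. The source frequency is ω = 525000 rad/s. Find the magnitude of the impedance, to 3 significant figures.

88.9 Ω

X_L = ωL = 200 Ω
X_C = 1/(ωC) = 63.5 Ω
Parallel: admittances add. Y = 1/R + 1/(jωL) + jωC
Y = (0.00333 + j0.0107) S
|Y| = 0.0112 S → |Z| = 1/|Y| = 88.9 Ω, ∠Z = −∠Y = -72.8°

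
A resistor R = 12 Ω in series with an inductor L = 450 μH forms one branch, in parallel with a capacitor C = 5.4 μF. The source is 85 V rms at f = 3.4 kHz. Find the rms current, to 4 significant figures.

ω = 2πf = 21360 rad/s
X_L = ωL = 9.613 Ω
X_C = 1/(ωC) = 8.669 Ω
Branch 1 (R+jX_L): Z₁ = 12.00 + j9.613 Ω, |Z₁| = 15.38 Ω
Branch 2 (−jX_C): Z₂ = −j8.669 Ω
Parallel: Z = Z₁Z₂/(Z₁+Z₂), |Z| = 11.07 Ω, ∠Z = -55.80°
I = V/|Z| = 85/11.07 = 7.676 A

7.676 A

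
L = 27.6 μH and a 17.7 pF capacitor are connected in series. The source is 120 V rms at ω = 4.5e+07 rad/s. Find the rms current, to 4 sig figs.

8.894 A

X_L = ωL = 1242 Ω
X_C = 1/(ωC) = 1255 Ω
Net reactance X = X_L − X_C = -13.49 Ω
Z = − j13.49 Ω
|Z| = √(0² + 13.49²) = 13.49 Ω
I = V/|Z| = 120/13.49 = 8.894 A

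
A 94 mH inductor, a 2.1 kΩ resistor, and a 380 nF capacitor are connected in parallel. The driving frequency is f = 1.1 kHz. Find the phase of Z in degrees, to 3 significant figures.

ω = 2πf = 6912 rad/s
X_L = ωL = 650 Ω
X_C = 1/(ωC) = 381 Ω
Parallel: admittances add. Y = 1/R + 1/(jωL) + jωC
Y = (0.000476 + j0.00109) S
|Y| = 0.00119 S → |Z| = 1/|Y| = 843 Ω, ∠Z = −∠Y = -66.3°

-66.3°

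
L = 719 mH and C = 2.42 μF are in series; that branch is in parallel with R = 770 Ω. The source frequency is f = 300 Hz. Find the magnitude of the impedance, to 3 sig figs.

637 Ω

ω = 2πf = 1885 rad/s
X_L = ωL = 1360 Ω
X_C = 1/(ωC) = 219 Ω
Branch 1: Z₁ = R = 770 Ω
Branch 2 (series LC): Z₂ = j(X_L − X_C) = j1140 Ω
Parallel: Z = Z₁Z₂/(Z₁+Z₂), |Z| = 637 Ω, ∠Z = 34.1°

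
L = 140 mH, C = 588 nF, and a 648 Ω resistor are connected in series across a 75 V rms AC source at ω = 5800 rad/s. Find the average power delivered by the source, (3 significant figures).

X_L = ωL = 812 Ω
X_C = 1/(ωC) = 293 Ω
Net reactance X = X_L − X_C = 519 Ω
Z = 648 + j519 Ω
|Z| = √(648² + 519²) = 830 Ω
∠Z = arctan(519/648) = 38.7°
I = V/|Z| = 90.4 mA
P = VI cos φ = 75 × 0.0904 × cos(38.7°) = 5.29 W

5.29 W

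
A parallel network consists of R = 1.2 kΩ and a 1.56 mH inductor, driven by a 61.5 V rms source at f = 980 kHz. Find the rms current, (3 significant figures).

ω = 2πf = 6.158e+06 rad/s
X_L = ωL = 9610 Ω
Parallel: admittances add. Y = 1/R + 1/(jωL)
Y = (0.000833 − j0.000104) S
|Y| = 0.000840 S → |Z| = 1/|Y| = 1190 Ω, ∠Z = −∠Y = 7.12°
I = V/|Z| = 61.5/1190 = 51.6 mA

51.6 mA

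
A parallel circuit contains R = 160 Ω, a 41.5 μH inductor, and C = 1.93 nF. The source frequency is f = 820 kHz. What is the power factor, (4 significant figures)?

ω = 2πf = 5.152e+06 rad/s
X_L = ωL = 213.8 Ω
X_C = 1/(ωC) = 100.6 Ω
Parallel: admittances add. Y = 1/R + 1/(jωL) + jωC
Y = (0.006250 + j0.005267) S
|Y| = 0.008173 S → |Z| = 1/|Y| = 122.3 Ω, ∠Z = −∠Y = -40.12°
cos φ = cos(-40.12°) = 0.7647

0.7647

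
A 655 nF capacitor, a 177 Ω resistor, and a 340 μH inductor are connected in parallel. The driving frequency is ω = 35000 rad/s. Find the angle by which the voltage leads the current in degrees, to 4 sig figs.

84.72°

X_L = ωL = 11.90 Ω
X_C = 1/(ωC) = 43.62 Ω
Parallel: admittances add. Y = 1/R + 1/(jωL) + jωC
Y = (0.005650 − j0.06111) S
|Y| = 0.06137 S → |Z| = 1/|Y| = 16.29 Ω, ∠Z = −∠Y = 84.72°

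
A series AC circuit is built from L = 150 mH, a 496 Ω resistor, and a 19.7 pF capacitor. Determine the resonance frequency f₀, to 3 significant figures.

ω₀ = 1/√(LC) = 1/√(0.15 × 1.97e-11) = 581700 rad/s
f₀ = ω₀/(2π) = 92.6 kHz

92.6 kHz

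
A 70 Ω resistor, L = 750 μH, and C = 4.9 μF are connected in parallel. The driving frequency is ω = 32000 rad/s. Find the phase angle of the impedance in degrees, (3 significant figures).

X_L = ωL = 24.0 Ω
X_C = 1/(ωC) = 6.38 Ω
Parallel: admittances add. Y = 1/R + 1/(jωL) + jωC
Y = (0.0143 + j0.115) S
|Y| = 0.116 S → |Z| = 1/|Y| = 8.62 Ω, ∠Z = −∠Y = -82.9°

-82.9°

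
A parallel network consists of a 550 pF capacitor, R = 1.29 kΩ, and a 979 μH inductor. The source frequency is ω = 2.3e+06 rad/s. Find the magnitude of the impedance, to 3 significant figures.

X_L = ωL = 2250 Ω
X_C = 1/(ωC) = 791 Ω
Parallel: admittances add. Y = 1/R + 1/(jωL) + jωC
Y = (0.000775 + j0.000821) S
|Y| = 0.00113 S → |Z| = 1/|Y| = 886 Ω, ∠Z = −∠Y = -46.6°

886 Ω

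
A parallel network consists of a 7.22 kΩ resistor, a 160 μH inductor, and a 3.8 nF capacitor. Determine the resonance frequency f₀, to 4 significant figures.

204.1 kHz

ω₀ = 1/√(LC) = 1/√(0.00016 × 3.8e-09) = 1.282e+06 rad/s
f₀ = ω₀/(2π) = 204.1 kHz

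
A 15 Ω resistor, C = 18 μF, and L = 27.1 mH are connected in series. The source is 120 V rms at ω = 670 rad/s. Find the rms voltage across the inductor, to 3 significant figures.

X_L = ωL = 18.2 Ω
X_C = 1/(ωC) = 82.9 Ω
Net reactance X = X_L − X_C = -64.8 Ω
Z = 15.0 − j64.8 Ω
|Z| = √(15.0² + 64.8²) = 66.5 Ω
I = V/|Z| = 1.81 A
V_L = I·|Z_L| = 1.81 × 18.2 = 32.8 V

32.8 V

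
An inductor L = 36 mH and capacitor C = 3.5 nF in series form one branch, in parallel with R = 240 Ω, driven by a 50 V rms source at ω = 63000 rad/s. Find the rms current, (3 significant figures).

209 mA

X_L = ωL = 2270 Ω
X_C = 1/(ωC) = 4540 Ω
Branch 1: Z₁ = R = 240 Ω
Branch 2 (series LC): Z₂ = j(X_L − X_C) = −j2270 Ω
Parallel: Z = Z₁Z₂/(Z₁+Z₂), |Z| = 239 Ω, ∠Z = -6.04°
I = V/|Z| = 50/239 = 209 mA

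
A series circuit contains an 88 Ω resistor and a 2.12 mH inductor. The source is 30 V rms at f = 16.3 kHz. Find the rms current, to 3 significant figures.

128 mA

ω = 2πf = 102400 rad/s
X_L = ωL = 217 Ω
Z = 88.0 + j217 Ω
|Z| = √(88.0² + 217²) = 234 Ω
I = V/|Z| = 30/234 = 128 mA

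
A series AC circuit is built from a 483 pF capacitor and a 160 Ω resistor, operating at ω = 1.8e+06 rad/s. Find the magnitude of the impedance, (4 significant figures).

X_C = 1/(ωC) = 1150 Ω
Z = 160.0 − j1150 Ω
|Z| = √(160.0² + 1150²) = 1161 Ω

1161 Ω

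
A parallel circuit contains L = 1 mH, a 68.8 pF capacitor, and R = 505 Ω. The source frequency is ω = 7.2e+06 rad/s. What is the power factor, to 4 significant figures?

0.9842

X_L = ωL = 7200 Ω
X_C = 1/(ωC) = 2019 Ω
Parallel: admittances add. Y = 1/R + 1/(jωL) + jωC
Y = (0.001980 + j0.0003565) S
|Y| = 0.002012 S → |Z| = 1/|Y| = 497.0 Ω, ∠Z = −∠Y = -10.20°
cos φ = cos(-10.20°) = 0.9842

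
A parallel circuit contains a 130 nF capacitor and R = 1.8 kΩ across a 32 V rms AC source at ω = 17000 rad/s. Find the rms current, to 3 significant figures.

72.9 mA

X_C = 1/(ωC) = 452 Ω
Parallel: admittances add. Y = 1/R + jωC
Y = (0.000556 + j0.00221) S
|Y| = 0.00228 S → |Z| = 1/|Y| = 439 Ω, ∠Z = −∠Y = -75.9°
I = V/|Z| = 32/439 = 72.9 mA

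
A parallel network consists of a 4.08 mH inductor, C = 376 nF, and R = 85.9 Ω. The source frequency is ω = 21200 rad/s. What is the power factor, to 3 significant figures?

X_L = ωL = 86.5 Ω
X_C = 1/(ωC) = 125 Ω
Parallel: admittances add. Y = 1/R + 1/(jωL) + jωC
Y = (0.0116 − j0.00359) S
|Y| = 0.0122 S → |Z| = 1/|Y| = 82.1 Ω, ∠Z = −∠Y = 17.1°
cos φ = cos(17.1°) = 0.956

0.956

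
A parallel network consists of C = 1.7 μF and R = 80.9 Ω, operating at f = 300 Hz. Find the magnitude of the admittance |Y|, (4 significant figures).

ω = 2πf = 1885 rad/s
X_C = 1/(ωC) = 312.1 Ω
Parallel: admittances add. Y = 1/R + jωC
Y = (0.01236 + j0.003204) S
|Y| = 0.01277 S → |Z| = 1/|Y| = 78.31 Ω, ∠Z = −∠Y = -14.53°

12.77 mS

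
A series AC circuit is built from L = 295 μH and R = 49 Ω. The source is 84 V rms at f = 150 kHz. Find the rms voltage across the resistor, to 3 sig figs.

14.6 V

ω = 2πf = 942500 rad/s
X_L = ωL = 278 Ω
Z = 49.0 + j278 Ω
|Z| = √(49.0² + 278²) = 282 Ω
I = V/|Z| = 298 mA
V_R = I·|Z_R| = 0.298 × 49.0 = 14.6 V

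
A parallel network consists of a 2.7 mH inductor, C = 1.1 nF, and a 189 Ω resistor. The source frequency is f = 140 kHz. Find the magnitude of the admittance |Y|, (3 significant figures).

ω = 2πf = 879600 rad/s
X_L = ωL = 2380 Ω
X_C = 1/(ωC) = 1030 Ω
Parallel: admittances add. Y = 1/R + 1/(jωL) + jωC
Y = (0.00529 + j0.000547) S
|Y| = 0.00532 S → |Z| = 1/|Y| = 188 Ω, ∠Z = −∠Y = -5.90°

5.32 mS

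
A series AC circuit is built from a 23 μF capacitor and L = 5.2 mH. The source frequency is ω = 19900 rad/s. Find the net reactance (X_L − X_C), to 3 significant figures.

101 Ω

X_L = ωL = 103 Ω
X_C = 1/(ωC) = 2.18 Ω
X = 103 − 2.18 = 101 Ω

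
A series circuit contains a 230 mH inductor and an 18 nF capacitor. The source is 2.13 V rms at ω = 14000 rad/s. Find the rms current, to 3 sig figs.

2.85 mA

X_L = ωL = 3220 Ω
X_C = 1/(ωC) = 3970 Ω
Net reactance X = X_L − X_C = -748 Ω
Z = − j748 Ω
|Z| = √(0² + 748²) = 748 Ω
I = V/|Z| = 2.13/748 = 2.85 mA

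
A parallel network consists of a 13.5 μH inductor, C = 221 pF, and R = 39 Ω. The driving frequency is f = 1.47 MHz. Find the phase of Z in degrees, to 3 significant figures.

ω = 2πf = 9.236e+06 rad/s
X_L = ωL = 125 Ω
X_C = 1/(ωC) = 490 Ω
Parallel: admittances add. Y = 1/R + 1/(jωL) + jωC
Y = (0.0256 − j0.00598) S
|Y| = 0.0263 S → |Z| = 1/|Y| = 38.0 Ω, ∠Z = −∠Y = 13.1°

13.1°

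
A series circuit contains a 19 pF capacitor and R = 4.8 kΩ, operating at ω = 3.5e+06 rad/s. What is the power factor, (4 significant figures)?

0.3041

X_C = 1/(ωC) = 15040 Ω
Z = 4800 − j15040 Ω
|Z| = √(4800² + 15040²) = 15790 Ω
∠Z = arctan(-15040/4800) = -72.30°
cos φ = cos(-72.30°) = 0.3041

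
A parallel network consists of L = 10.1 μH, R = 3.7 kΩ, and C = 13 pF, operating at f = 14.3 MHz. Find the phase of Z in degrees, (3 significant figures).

-13.7°

ω = 2πf = 8.985e+07 rad/s
X_L = ωL = 907 Ω
X_C = 1/(ωC) = 856 Ω
Parallel: admittances add. Y = 1/R + 1/(jωL) + jωC
Y = (0.000270 + j6.61e-05) S
|Y| = 0.000278 S → |Z| = 1/|Y| = 3590 Ω, ∠Z = −∠Y = -13.7°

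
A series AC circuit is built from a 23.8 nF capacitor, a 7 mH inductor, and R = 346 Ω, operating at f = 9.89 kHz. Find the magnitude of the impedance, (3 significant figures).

422 Ω

ω = 2πf = 62140 rad/s
X_L = ωL = 435 Ω
X_C = 1/(ωC) = 676 Ω
Net reactance X = X_L − X_C = -241 Ω
Z = 346 − j241 Ω
|Z| = √(346² + 241²) = 422 Ω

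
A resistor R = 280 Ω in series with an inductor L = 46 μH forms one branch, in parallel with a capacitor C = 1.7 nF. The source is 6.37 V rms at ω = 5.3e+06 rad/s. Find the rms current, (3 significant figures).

X_L = ωL = 244 Ω
X_C = 1/(ωC) = 111 Ω
Branch 1 (R+jX_L): Z₁ = 280 + j244 Ω, |Z₁| = 371 Ω
Branch 2 (−jX_C): Z₂ = −j111 Ω
Parallel: Z = Z₁Z₂/(Z₁+Z₂), |Z| = 133 Ω, ∠Z = -74.3°
I = V/|Z| = 6.37/133 = 47.9 mA

47.9 mA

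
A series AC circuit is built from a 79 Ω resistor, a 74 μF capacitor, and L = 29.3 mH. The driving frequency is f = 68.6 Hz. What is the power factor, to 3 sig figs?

0.973

ω = 2πf = 431.0 rad/s
X_L = ωL = 12.6 Ω
X_C = 1/(ωC) = 31.4 Ω
Net reactance X = X_L − X_C = -18.7 Ω
Z = 79.0 − j18.7 Ω
|Z| = √(79.0² + 18.7²) = 81.2 Ω
∠Z = arctan(-18.7/79.0) = -13.3°
cos φ = cos(-13.3°) = 0.973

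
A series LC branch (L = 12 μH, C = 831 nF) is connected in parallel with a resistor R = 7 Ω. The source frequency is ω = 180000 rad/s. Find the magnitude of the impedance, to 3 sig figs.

3.80 Ω

X_L = ωL = 2.16 Ω
X_C = 1/(ωC) = 6.69 Ω
Branch 1: Z₁ = R = 7.00 Ω
Branch 2 (series LC): Z₂ = j(X_L − X_C) = −j4.53 Ω
Parallel: Z = Z₁Z₂/(Z₁+Z₂), |Z| = 3.80 Ω, ∠Z = -57.1°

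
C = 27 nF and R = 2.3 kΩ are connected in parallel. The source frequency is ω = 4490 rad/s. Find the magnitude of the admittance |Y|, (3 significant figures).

451 μS

X_C = 1/(ωC) = 8250 Ω
Parallel: admittances add. Y = 1/R + jωC
Y = (0.000435 + j0.000121) S
|Y| = 0.000451 S → |Z| = 1/|Y| = 2220 Ω, ∠Z = −∠Y = -15.6°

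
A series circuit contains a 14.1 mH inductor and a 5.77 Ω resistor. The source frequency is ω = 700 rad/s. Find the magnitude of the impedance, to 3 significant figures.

X_L = ωL = 9.87 Ω
Z = 5.77 + j9.87 Ω
|Z| = √(5.77² + 9.87²) = 11.4 Ω

11.4 Ω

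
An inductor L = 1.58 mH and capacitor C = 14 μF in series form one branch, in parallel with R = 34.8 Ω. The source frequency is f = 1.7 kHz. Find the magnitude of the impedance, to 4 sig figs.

9.779 Ω

ω = 2πf = 10680 rad/s
X_L = ωL = 16.88 Ω
X_C = 1/(ωC) = 6.687 Ω
Branch 1: Z₁ = R = 34.80 Ω
Branch 2 (series LC): Z₂ = j(X_L − X_C) = j10.19 Ω
Parallel: Z = Z₁Z₂/(Z₁+Z₂), |Z| = 9.779 Ω, ∠Z = 73.68°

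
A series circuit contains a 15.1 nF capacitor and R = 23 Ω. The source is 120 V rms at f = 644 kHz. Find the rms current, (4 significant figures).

4.251 A

ω = 2πf = 4.046e+06 rad/s
X_C = 1/(ωC) = 16.37 Ω
Z = 23.00 − j16.37 Ω
|Z| = √(23.00² + 16.37²) = 28.23 Ω
I = V/|Z| = 120/28.23 = 4.251 A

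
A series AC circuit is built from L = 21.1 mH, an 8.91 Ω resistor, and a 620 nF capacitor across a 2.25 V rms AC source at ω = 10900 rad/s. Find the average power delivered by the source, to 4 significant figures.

6.627 mW

X_L = ωL = 230.0 Ω
X_C = 1/(ωC) = 148.0 Ω
Net reactance X = X_L − X_C = 82.02 Ω
Z = 8.910 + j82.02 Ω
|Z| = √(8.910² + 82.02²) = 82.50 Ω
∠Z = arctan(82.02/8.910) = 83.80°
I = V/|Z| = 27.27 mA
P = VI cos φ = 2.25 × 0.02727 × cos(83.80°) = 6.627 mW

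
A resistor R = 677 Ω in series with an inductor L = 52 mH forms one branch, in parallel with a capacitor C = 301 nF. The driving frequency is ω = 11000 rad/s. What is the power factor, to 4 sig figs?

X_L = ωL = 572.0 Ω
X_C = 1/(ωC) = 302.0 Ω
Branch 1 (R+jX_L): Z₁ = 677.0 + j572.0 Ω, |Z₁| = 886.3 Ω
Branch 2 (−jX_C): Z₂ = −j302.0 Ω
Parallel: Z = Z₁Z₂/(Z₁+Z₂), |Z| = 367.3 Ω, ∠Z = -71.55°
cos φ = cos(-71.55°) = 0.3165

0.3165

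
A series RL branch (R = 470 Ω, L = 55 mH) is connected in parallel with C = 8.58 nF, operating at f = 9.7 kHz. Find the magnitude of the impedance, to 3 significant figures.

4270 Ω

ω = 2πf = 60950 rad/s
X_L = ωL = 3350 Ω
X_C = 1/(ωC) = 1910 Ω
Branch 1 (R+jX_L): Z₁ = 470 + j3350 Ω, |Z₁| = 3380 Ω
Branch 2 (−jX_C): Z₂ = −j1910 Ω
Parallel: Z = Z₁Z₂/(Z₁+Z₂), |Z| = 4270 Ω, ∠Z = -79.9°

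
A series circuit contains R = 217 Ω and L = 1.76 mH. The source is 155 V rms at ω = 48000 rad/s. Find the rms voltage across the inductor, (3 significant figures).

56.2 V

X_L = ωL = 84.5 Ω
Z = 217 + j84.5 Ω
|Z| = √(217² + 84.5²) = 233 Ω
I = V/|Z| = 666 mA
V_L = I·|Z_L| = 0.666 × 84.5 = 56.2 V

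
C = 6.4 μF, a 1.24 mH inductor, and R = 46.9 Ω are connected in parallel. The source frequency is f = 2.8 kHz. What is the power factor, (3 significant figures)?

ω = 2πf = 17590 rad/s
X_L = ωL = 21.8 Ω
X_C = 1/(ωC) = 8.88 Ω
Parallel: admittances add. Y = 1/R + 1/(jωL) + jωC
Y = (0.0213 + j0.0668) S
|Y| = 0.0701 S → |Z| = 1/|Y| = 14.3 Ω, ∠Z = −∠Y = -72.3°
cos φ = cos(-72.3°) = 0.304

0.304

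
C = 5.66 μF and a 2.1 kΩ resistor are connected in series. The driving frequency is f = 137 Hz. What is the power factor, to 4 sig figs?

0.9953

ω = 2πf = 860.8 rad/s
X_C = 1/(ωC) = 205.2 Ω
Z = 2100 − j205.2 Ω
|Z| = √(2100² + 205.2²) = 2110 Ω
∠Z = arctan(-205.2/2100) = -5.582°
cos φ = cos(-5.582°) = 0.9953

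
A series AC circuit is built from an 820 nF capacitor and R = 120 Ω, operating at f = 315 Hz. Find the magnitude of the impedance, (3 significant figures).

628 Ω

ω = 2πf = 1979 rad/s
X_C = 1/(ωC) = 616 Ω
Z = 120 − j616 Ω
|Z| = √(120² + 616²) = 628 Ω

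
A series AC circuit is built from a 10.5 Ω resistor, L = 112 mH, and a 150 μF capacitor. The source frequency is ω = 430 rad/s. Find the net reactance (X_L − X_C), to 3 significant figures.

32.7 Ω

X_L = ωL = 48.2 Ω
X_C = 1/(ωC) = 15.5 Ω
X = 48.2 − 15.5 = 32.7 Ω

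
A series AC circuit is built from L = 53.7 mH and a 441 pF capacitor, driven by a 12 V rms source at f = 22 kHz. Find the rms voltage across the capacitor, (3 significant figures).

21.9 V

ω = 2πf = 138200 rad/s
X_L = ωL = 7420 Ω
X_C = 1/(ωC) = 16400 Ω
Net reactance X = X_L − X_C = -8980 Ω
Z = − j8980 Ω
|Z| = √(0² + 8980²) = 8980 Ω
I = V/|Z| = 1.34 mA
V_C = I·|Z_C| = 0.00134 × 16400 = 21.9 V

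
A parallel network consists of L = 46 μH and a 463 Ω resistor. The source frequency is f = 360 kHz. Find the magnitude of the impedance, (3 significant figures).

ω = 2πf = 2.262e+06 rad/s
X_L = ωL = 104 Ω
Parallel: admittances add. Y = 1/R + 1/(jωL)
Y = (0.00216 − j0.00961) S
|Y| = 0.00985 S → |Z| = 1/|Y| = 102 Ω, ∠Z = −∠Y = 77.3°

102 Ω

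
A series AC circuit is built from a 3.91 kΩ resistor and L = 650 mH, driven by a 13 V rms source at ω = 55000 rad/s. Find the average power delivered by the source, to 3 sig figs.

X_L = ωL = 35800 Ω
Z = 3910 + j35800 Ω
|Z| = √(3910² + 35800²) = 36000 Ω
∠Z = arctan(35800/3910) = 83.8°
I = V/|Z| = 361 μA
P = VI cos φ = 13 × 0.000361 × cos(83.8°) = 511 μW

511 μW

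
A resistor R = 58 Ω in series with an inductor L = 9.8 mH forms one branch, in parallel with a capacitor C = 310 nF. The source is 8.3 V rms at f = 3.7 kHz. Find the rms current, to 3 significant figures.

ω = 2πf = 23250 rad/s
X_L = ωL = 228 Ω
X_C = 1/(ωC) = 139 Ω
Branch 1 (R+jX_L): Z₁ = 58.0 + j228 Ω, |Z₁| = 235 Ω
Branch 2 (−jX_C): Z₂ = −j139 Ω
Parallel: Z = Z₁Z₂/(Z₁+Z₂), |Z| = 307 Ω, ∠Z = -71.2°
I = V/|Z| = 8.3/307 = 27.0 mA

27.0 mA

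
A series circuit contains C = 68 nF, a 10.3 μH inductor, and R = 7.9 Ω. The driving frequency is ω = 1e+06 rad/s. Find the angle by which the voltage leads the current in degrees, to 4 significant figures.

X_L = ωL = 10.30 Ω
X_C = 1/(ωC) = 14.71 Ω
Net reactance X = X_L − X_C = -4.406 Ω
Z = 7.900 − j4.406 Ω
|Z| = √(7.900² + 4.406²) = 9.046 Ω
∠Z = arctan(-4.406/7.900) = -29.15°

-29.15°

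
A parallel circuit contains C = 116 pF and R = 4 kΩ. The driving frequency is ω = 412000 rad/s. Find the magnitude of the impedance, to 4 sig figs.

3929 Ω

X_C = 1/(ωC) = 20920 Ω
Parallel: admittances add. Y = 1/R + jωC
Y = (0.0002500 + j4.779e-05) S
|Y| = 0.0002545 S → |Z| = 1/|Y| = 3929 Ω, ∠Z = −∠Y = -10.82°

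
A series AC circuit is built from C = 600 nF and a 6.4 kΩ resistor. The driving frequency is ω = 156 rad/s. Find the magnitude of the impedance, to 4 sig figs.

12450 Ω

X_C = 1/(ωC) = 10680 Ω
Z = 6400 − j10680 Ω
|Z| = √(6400² + 10680²) = 12450 Ω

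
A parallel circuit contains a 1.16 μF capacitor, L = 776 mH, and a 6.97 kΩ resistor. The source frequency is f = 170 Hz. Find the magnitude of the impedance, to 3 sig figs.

ω = 2πf = 1068 rad/s
X_L = ωL = 829 Ω
X_C = 1/(ωC) = 807 Ω
Parallel: admittances add. Y = 1/R + 1/(jωL) + jωC
Y = (0.000143 + j3.26e-05) S
|Y| = 0.000147 S → |Z| = 1/|Y| = 6800 Ω, ∠Z = −∠Y = -12.8°

6800 Ω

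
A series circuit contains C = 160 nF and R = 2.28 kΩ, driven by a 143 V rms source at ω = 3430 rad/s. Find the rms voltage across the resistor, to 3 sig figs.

X_C = 1/(ωC) = 1820 Ω
Z = 2280 − j1820 Ω
|Z| = √(2280² + 1820²) = 2920 Ω
I = V/|Z| = 49.0 mA
V_R = I·|Z_R| = 0.0490 × 2280 = 112 V

112 V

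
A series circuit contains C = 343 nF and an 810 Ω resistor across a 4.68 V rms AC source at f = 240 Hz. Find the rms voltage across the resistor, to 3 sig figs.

1.81 V

ω = 2πf = 1508 rad/s
X_C = 1/(ωC) = 1930 Ω
Z = 810 − j1930 Ω
|Z| = √(810² + 1930²) = 2100 Ω
I = V/|Z| = 2.23 mA
V_R = I·|Z_R| = 0.00223 × 810 = 1.81 V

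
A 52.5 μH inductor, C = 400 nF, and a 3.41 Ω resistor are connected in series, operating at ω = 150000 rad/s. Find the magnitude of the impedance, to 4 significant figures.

9.430 Ω

X_L = ωL = 7.875 Ω
X_C = 1/(ωC) = 16.67 Ω
Net reactance X = X_L − X_C = -8.792 Ω
Z = 3.410 − j8.792 Ω
|Z| = √(3.410² + 8.792²) = 9.430 Ω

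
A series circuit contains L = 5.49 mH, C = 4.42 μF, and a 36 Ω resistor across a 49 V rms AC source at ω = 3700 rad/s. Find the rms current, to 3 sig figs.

900 mA

X_L = ωL = 20.3 Ω
X_C = 1/(ωC) = 61.1 Ω
Net reactance X = X_L − X_C = -40.8 Ω
Z = 36.0 − j40.8 Ω
|Z| = √(36.0² + 40.8²) = 54.4 Ω
I = V/|Z| = 49/54.4 = 900 mA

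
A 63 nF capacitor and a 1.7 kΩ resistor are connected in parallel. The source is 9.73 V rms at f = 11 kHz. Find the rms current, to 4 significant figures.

ω = 2πf = 69120 rad/s
X_C = 1/(ωC) = 229.7 Ω
Parallel: admittances add. Y = 1/R + jωC
Y = (0.0005882 + j0.004354) S
|Y| = 0.004394 S → |Z| = 1/|Y| = 227.6 Ω, ∠Z = −∠Y = -82.31°
I = V/|Z| = 9.73/227.6 = 42.75 mA

42.75 mA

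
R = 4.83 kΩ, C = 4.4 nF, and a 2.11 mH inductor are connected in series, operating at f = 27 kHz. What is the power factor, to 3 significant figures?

ω = 2πf = 169600 rad/s
X_L = ωL = 358 Ω
X_C = 1/(ωC) = 1340 Ω
Net reactance X = X_L − X_C = -982 Ω
Z = 4830 − j982 Ω
|Z| = √(4830² + 982²) = 4930 Ω
∠Z = arctan(-982/4830) = -11.5°
cos φ = cos(-11.5°) = 0.980

0.980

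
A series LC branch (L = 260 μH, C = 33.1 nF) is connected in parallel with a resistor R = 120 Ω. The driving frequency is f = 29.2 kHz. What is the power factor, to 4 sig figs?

ω = 2πf = 183500 rad/s
X_L = ωL = 47.70 Ω
X_C = 1/(ωC) = 164.7 Ω
Branch 1: Z₁ = R = 120.0 Ω
Branch 2 (series LC): Z₂ = j(X_L − X_C) = −j117.0 Ω
Parallel: Z = Z₁Z₂/(Z₁+Z₂), |Z| = 83.76 Ω, ∠Z = -45.73°
cos φ = cos(-45.73°) = 0.6980

0.6980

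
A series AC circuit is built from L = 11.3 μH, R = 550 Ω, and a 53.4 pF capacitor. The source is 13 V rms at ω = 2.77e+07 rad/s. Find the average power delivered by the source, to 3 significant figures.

214 mW

X_L = ωL = 313 Ω
X_C = 1/(ωC) = 676 Ω
Net reactance X = X_L − X_C = -363 Ω
Z = 550 − j363 Ω
|Z| = √(550² + 363²) = 659 Ω
∠Z = arctan(-363/550) = -33.4°
I = V/|Z| = 19.7 mA
P = VI cos φ = 13 × 0.0197 × cos(-33.4°) = 214 mW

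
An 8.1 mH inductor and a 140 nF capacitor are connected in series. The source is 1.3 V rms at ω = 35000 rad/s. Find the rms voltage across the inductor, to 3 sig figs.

4.64 V

X_L = ωL = 284 Ω
X_C = 1/(ωC) = 204 Ω
Net reactance X = X_L − X_C = 79.4 Ω
Z = j79.4 Ω
|Z| = √(0² + 79.4²) = 79.4 Ω
I = V/|Z| = 16.4 mA
V_L = I·|Z_L| = 0.0164 × 284 = 4.64 V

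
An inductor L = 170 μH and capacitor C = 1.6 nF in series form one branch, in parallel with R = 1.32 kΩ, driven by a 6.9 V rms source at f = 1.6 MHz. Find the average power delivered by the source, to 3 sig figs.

ω = 2πf = 1.005e+07 rad/s
X_L = ωL = 1710 Ω
X_C = 1/(ωC) = 62.2 Ω
Branch 1: Z₁ = R = 1320 Ω
Branch 2 (series LC): Z₂ = j(X_L − X_C) = j1650 Ω
Parallel: Z = Z₁Z₂/(Z₁+Z₂), |Z| = 1030 Ω, ∠Z = 38.7°
I = V/|Z| = 6.70 mA
P = VI cos φ = 6.9 × 0.00670 × cos(38.7°) = 36.1 mW

36.1 mW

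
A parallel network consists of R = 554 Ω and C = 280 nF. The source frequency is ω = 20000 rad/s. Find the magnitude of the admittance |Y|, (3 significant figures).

X_C = 1/(ωC) = 179 Ω
Parallel: admittances add. Y = 1/R + jωC
Y = (0.00181 + j0.00560) S
|Y| = 0.00588 S → |Z| = 1/|Y| = 170 Ω, ∠Z = −∠Y = -72.1°

5.88 mS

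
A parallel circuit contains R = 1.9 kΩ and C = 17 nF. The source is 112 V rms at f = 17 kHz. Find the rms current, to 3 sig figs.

212 mA

ω = 2πf = 106800 rad/s
X_C = 1/(ωC) = 551 Ω
Parallel: admittances add. Y = 1/R + jωC
Y = (0.000526 + j0.00182) S
|Y| = 0.00189 S → |Z| = 1/|Y| = 529 Ω, ∠Z = −∠Y = -73.8°
I = V/|Z| = 112/529 = 212 mA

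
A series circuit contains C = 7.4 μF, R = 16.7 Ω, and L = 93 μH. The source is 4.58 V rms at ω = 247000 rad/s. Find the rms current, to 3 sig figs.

X_L = ωL = 23.0 Ω
X_C = 1/(ωC) = 0.547 Ω
Net reactance X = X_L − X_C = 22.4 Ω
Z = 16.7 + j22.4 Ω
|Z| = √(16.7² + 22.4²) = 28.0 Ω
I = V/|Z| = 4.58/28.0 = 164 mA

164 mA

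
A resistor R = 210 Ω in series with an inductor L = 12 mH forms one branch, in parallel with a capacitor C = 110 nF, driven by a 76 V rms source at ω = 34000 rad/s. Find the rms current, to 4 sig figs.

156.6 mA

X_L = ωL = 408.0 Ω
X_C = 1/(ωC) = 267.4 Ω
Branch 1 (R+jX_L): Z₁ = 210.0 + j408.0 Ω, |Z₁| = 458.9 Ω
Branch 2 (−jX_C): Z₂ = −j267.4 Ω
Parallel: Z = Z₁Z₂/(Z₁+Z₂), |Z| = 485.5 Ω, ∠Z = -61.04°
I = V/|Z| = 76/485.5 = 156.6 mA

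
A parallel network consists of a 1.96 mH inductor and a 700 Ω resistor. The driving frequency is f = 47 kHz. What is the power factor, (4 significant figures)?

0.6372

ω = 2πf = 295300 rad/s
X_L = ωL = 578.8 Ω
Parallel: admittances add. Y = 1/R + 1/(jωL)
Y = (0.001429 − j0.001728) S
|Y| = 0.002242 S → |Z| = 1/|Y| = 446.1 Ω, ∠Z = −∠Y = 50.41°
cos φ = cos(50.41°) = 0.6372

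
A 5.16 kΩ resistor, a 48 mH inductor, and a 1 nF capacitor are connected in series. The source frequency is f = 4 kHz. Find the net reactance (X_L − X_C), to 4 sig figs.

ω = 2πf = 25130 rad/s
X_L = ωL = 1206 Ω
X_C = 1/(ωC) = 39790 Ω
X = 1206 − 39790 = -38580 Ω

-38580 Ω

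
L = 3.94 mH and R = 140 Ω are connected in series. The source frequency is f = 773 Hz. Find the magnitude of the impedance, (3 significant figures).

141 Ω

ω = 2πf = 4857 rad/s
X_L = ωL = 19.1 Ω
Z = 140 + j19.1 Ω
|Z| = √(140² + 19.1²) = 141 Ω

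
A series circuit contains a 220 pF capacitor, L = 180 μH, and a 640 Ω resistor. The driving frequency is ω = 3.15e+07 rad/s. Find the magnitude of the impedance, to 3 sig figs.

5560 Ω

X_L = ωL = 5670 Ω
X_C = 1/(ωC) = 144 Ω
Net reactance X = X_L − X_C = 5530 Ω
Z = 640 + j5530 Ω
|Z| = √(640² + 5530²) = 5560 Ω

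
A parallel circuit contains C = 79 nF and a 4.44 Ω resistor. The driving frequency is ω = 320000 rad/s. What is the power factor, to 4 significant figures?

X_C = 1/(ωC) = 39.56 Ω
Parallel: admittances add. Y = 1/R + jωC
Y = (0.2252 + j0.02528) S
|Y| = 0.2266 S → |Z| = 1/|Y| = 4.412 Ω, ∠Z = −∠Y = -6.404°
cos φ = cos(-6.404°) = 0.9938

0.9938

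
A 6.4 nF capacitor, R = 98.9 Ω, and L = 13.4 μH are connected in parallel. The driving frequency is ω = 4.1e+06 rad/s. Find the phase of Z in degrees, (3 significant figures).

X_L = ωL = 54.9 Ω
X_C = 1/(ωC) = 38.1 Ω
Parallel: admittances add. Y = 1/R + 1/(jωL) + jωC
Y = (0.0101 + j0.00804) S
|Y| = 0.0129 S → |Z| = 1/|Y| = 77.4 Ω, ∠Z = −∠Y = -38.5°

-38.5°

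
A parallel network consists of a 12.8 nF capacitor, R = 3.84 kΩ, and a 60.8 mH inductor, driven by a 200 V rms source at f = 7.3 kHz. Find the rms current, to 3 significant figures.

ω = 2πf = 45870 rad/s
X_L = ωL = 2790 Ω
X_C = 1/(ωC) = 1700 Ω
Parallel: admittances add. Y = 1/R + 1/(jωL) + jωC
Y = (0.000260 + j0.000229) S
|Y| = 0.000346 S → |Z| = 1/|Y| = 2890 Ω, ∠Z = −∠Y = -41.3°
I = V/|Z| = 200/2890 = 69.3 mA

69.3 mA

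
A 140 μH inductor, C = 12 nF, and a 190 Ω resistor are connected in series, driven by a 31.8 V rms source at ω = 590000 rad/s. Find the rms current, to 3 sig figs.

X_L = ωL = 82.6 Ω
X_C = 1/(ωC) = 141 Ω
Net reactance X = X_L − X_C = -58.6 Ω
Z = 190 − j58.6 Ω
|Z| = √(190² + 58.6²) = 199 Ω
I = V/|Z| = 31.8/199 = 160 mA

160 mA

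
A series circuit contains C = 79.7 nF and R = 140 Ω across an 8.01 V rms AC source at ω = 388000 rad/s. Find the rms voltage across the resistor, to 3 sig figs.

7.80 V

X_C = 1/(ωC) = 32.3 Ω
Z = 140 − j32.3 Ω
|Z| = √(140² + 32.3²) = 144 Ω
I = V/|Z| = 55.7 mA
V_R = I·|Z_R| = 0.0557 × 140 = 7.80 V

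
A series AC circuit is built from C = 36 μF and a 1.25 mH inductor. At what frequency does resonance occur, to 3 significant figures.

750 Hz

ω₀ = 1/√(LC) = 1/√(0.00125 × 3.6e-05) = 4714 rad/s
f₀ = ω₀/(2π) = 750 Hz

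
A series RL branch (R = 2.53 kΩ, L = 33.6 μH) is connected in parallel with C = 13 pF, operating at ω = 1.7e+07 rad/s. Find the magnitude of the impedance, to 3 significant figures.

X_L = ωL = 571 Ω
X_C = 1/(ωC) = 4520 Ω
Branch 1 (R+jX_L): Z₁ = 2530 + j571 Ω, |Z₁| = 2590 Ω
Branch 2 (−jX_C): Z₂ = −j4520 Ω
Parallel: Z = Z₁Z₂/(Z₁+Z₂), |Z| = 2500 Ω, ∠Z = -19.9°

2500 Ω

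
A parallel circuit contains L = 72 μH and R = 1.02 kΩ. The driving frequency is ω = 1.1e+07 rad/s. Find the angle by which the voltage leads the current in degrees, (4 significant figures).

52.17°

X_L = ωL = 792.0 Ω
Parallel: admittances add. Y = 1/R + 1/(jωL)
Y = (0.0009804 − j0.001263) S
|Y| = 0.001599 S → |Z| = 1/|Y| = 625.6 Ω, ∠Z = −∠Y = 52.17°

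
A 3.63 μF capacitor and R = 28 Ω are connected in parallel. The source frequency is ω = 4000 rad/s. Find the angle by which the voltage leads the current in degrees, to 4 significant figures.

-22.12°

X_C = 1/(ωC) = 68.87 Ω
Parallel: admittances add. Y = 1/R + jωC
Y = (0.03571 + j0.01452) S
|Y| = 0.03855 S → |Z| = 1/|Y| = 25.94 Ω, ∠Z = −∠Y = -22.12°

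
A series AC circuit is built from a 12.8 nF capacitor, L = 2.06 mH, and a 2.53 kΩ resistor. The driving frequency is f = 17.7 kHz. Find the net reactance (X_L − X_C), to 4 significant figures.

-473.4 Ω

ω = 2πf = 111200 rad/s
X_L = ωL = 229.1 Ω
X_C = 1/(ωC) = 702.5 Ω
X = 229.1 − 702.5 = -473.4 Ω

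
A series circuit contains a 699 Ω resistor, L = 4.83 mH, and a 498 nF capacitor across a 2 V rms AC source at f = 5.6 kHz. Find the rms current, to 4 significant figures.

2.825 mA

ω = 2πf = 35190 rad/s
X_L = ωL = 169.9 Ω
X_C = 1/(ωC) = 57.07 Ω
Net reactance X = X_L − X_C = 112.9 Ω
Z = 699.0 + j112.9 Ω
|Z| = √(699.0² + 112.9²) = 708.1 Ω
I = V/|Z| = 2/708.1 = 2.825 mA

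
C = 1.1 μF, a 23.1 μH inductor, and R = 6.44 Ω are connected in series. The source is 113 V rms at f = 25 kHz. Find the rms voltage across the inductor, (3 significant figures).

ω = 2πf = 157100 rad/s
X_L = ωL = 3.63 Ω
X_C = 1/(ωC) = 5.79 Ω
Net reactance X = X_L − X_C = -2.16 Ω
Z = 6.44 − j2.16 Ω
|Z| = √(6.44² + 2.16²) = 6.79 Ω
I = V/|Z| = 16.6 A
V_L = I·|Z_L| = 16.6 × 3.63 = 60.4 V

60.4 V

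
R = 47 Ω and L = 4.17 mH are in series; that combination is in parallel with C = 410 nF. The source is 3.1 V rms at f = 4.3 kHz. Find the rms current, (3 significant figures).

14.6 mA

ω = 2πf = 27020 rad/s
X_L = ωL = 113 Ω
X_C = 1/(ωC) = 90.3 Ω
Branch 1 (R+jX_L): Z₁ = 47.0 + j113 Ω, |Z₁| = 122 Ω
Branch 2 (−jX_C): Z₂ = −j90.3 Ω
Parallel: Z = Z₁Z₂/(Z₁+Z₂), |Z| = 212 Ω, ∠Z = -48.1°
I = V/|Z| = 3.1/212 = 14.6 mA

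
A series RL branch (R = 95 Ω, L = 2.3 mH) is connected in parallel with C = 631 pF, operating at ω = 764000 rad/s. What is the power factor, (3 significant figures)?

X_L = ωL = 1760 Ω
X_C = 1/(ωC) = 2070 Ω
Branch 1 (R+jX_L): Z₁ = 95.0 + j1760 Ω, |Z₁| = 1760 Ω
Branch 2 (−jX_C): Z₂ = −j2070 Ω
Parallel: Z = Z₁Z₂/(Z₁+Z₂), |Z| = 11000 Ω, ∠Z = 70.2°
cos φ = cos(70.2°) = 0.338

0.338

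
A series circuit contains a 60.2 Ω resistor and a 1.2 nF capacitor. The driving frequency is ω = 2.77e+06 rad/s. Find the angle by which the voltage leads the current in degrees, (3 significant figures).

X_C = 1/(ωC) = 301 Ω
Z = 60.2 − j301 Ω
|Z| = √(60.2² + 301²) = 307 Ω
∠Z = arctan(-301/60.2) = -78.7°

-78.7°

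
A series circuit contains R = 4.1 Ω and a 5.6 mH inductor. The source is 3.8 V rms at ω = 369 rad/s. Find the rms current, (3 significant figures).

828 mA

X_L = ωL = 2.07 Ω
Z = 4.10 + j2.07 Ω
|Z| = √(4.10² + 2.07²) = 4.59 Ω
I = V/|Z| = 3.8/4.59 = 828 mA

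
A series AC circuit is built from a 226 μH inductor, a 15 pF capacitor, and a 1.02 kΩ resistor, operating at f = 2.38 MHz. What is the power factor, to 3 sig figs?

0.687

ω = 2πf = 1.495e+07 rad/s
X_L = ωL = 3380 Ω
X_C = 1/(ωC) = 4460 Ω
Net reactance X = X_L − X_C = -1080 Ω
Z = 1020 − j1080 Ω
|Z| = √(1020² + 1080²) = 1480 Ω
∠Z = arctan(-1080/1020) = -46.6°
cos φ = cos(-46.6°) = 0.687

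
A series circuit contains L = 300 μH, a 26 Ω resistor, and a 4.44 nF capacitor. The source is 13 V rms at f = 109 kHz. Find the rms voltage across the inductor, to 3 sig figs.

21.2 V

ω = 2πf = 684900 rad/s
X_L = ωL = 205 Ω
X_C = 1/(ωC) = 329 Ω
Net reactance X = X_L − X_C = -123 Ω
Z = 26.0 − j123 Ω
|Z| = √(26.0² + 123²) = 126 Ω
I = V/|Z| = 103 mA
V_L = I·|Z_L| = 0.103 × 205 = 21.2 V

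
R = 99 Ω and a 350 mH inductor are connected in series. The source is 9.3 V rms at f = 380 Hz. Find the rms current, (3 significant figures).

ω = 2πf = 2388 rad/s
X_L = ωL = 836 Ω
Z = 99.0 + j836 Ω
|Z| = √(99.0² + 836²) = 842 Ω
I = V/|Z| = 9.3/842 = 11.1 mA

11.1 mA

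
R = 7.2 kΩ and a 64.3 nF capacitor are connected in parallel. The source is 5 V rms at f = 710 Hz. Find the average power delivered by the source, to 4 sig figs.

ω = 2πf = 4461 rad/s
X_C = 1/(ωC) = 3486 Ω
Parallel: admittances add. Y = 1/R + jωC
Y = (0.0001389 + j0.0002868) S
|Y| = 0.0003187 S → |Z| = 1/|Y| = 3138 Ω, ∠Z = −∠Y = -64.16°
I = V/|Z| = 1.594 mA
P = VI cos φ = 5 × 0.001594 × cos(-64.16°) = 3.472 mW

3.472 mW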